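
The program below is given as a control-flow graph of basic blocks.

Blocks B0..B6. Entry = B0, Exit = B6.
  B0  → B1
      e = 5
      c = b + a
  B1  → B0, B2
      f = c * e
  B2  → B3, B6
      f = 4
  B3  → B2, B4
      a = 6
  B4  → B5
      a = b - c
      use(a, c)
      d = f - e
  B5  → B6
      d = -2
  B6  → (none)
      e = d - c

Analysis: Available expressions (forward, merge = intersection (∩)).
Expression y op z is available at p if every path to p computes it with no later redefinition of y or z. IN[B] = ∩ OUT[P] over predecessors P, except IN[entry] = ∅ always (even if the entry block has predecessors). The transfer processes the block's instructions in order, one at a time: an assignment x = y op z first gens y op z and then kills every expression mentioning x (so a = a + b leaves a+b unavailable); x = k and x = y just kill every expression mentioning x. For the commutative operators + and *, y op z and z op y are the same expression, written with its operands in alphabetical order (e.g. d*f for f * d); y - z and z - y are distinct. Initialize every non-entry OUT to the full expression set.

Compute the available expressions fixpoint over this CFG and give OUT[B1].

Answer: {a+b, c*e}

Trace:
Per-block solution:
  B0:  IN={}  OUT={a+b}
  B1:  IN={a+b}  OUT={a+b, c*e}
  B2:  IN={c*e}  OUT={c*e}
  B3:  IN={c*e}  OUT={c*e}
  B4:  IN={c*e}  OUT={b-c, c*e, f-e}
  B5:  IN={b-c, c*e, f-e}  OUT={b-c, c*e, f-e}
  B6:  IN={c*e}  OUT={d-c}

Merge at B1: IN[B1] = OUT[B0] = {a+b}
Applying B1's transfer function to that IN value gives OUT[B1] (row B1 above).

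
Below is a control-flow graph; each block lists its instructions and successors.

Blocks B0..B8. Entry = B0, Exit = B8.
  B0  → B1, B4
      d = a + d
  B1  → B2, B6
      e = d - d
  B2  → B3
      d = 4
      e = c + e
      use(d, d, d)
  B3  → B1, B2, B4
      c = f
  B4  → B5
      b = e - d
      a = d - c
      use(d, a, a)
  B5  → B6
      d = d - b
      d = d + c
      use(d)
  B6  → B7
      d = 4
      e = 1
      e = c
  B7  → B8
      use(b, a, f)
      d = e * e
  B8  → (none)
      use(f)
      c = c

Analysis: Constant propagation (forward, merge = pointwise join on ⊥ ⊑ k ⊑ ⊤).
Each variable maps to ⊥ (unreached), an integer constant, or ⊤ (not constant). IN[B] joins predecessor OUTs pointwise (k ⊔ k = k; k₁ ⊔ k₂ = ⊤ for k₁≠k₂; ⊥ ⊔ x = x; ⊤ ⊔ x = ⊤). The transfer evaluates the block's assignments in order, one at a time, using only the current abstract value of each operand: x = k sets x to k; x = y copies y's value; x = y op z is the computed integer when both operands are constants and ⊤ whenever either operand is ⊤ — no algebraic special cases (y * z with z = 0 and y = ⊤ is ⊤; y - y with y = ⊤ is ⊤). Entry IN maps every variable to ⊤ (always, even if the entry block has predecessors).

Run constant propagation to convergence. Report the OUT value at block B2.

Answer: {a: ⊤, b: ⊤, c: ⊤, d: 4, e: ⊤, f: ⊤}

Derivation:
Fixpoint table:
  B0: | IN=(all ⊤) | OUT=(all ⊤)
  B1: | IN=(all ⊤) | OUT=(all ⊤)
  B2: | IN=(all ⊤) | OUT={d:4; rest ⊤}
  B3: | IN={d:4; rest ⊤} | OUT={d:4; rest ⊤}
  B4: | IN=(all ⊤) | OUT=(all ⊤)
  B5: | IN=(all ⊤) | OUT=(all ⊤)
  B6: | IN=(all ⊤) | OUT={d:4; rest ⊤}
  B7: | IN={d:4; rest ⊤} | OUT=(all ⊤)
  B8: | IN=(all ⊤) | OUT=(all ⊤)

Merge at B2: IN[B2] = OUT[B1] ⊔ OUT[B3] = {a: ⊤, b: ⊤, c: ⊤, d: ⊤, e: ⊤, f: ⊤}
Applying B2's transfer function to that IN value gives OUT[B2] (row B2 above).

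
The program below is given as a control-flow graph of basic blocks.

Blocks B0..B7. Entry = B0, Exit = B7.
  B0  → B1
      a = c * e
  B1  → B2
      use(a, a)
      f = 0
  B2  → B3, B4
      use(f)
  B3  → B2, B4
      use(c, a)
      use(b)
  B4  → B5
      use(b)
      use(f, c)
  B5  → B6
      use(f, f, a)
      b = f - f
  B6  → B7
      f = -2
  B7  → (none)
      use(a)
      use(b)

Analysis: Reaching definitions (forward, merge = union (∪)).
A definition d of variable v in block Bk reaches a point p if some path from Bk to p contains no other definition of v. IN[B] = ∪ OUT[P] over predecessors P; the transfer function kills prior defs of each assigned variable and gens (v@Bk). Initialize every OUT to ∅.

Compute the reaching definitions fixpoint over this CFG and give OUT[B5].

Answer: {a@B0, b@B5, f@B1}

Derivation:
Converged values:
  B0: | IN={} | OUT={a@B0}
  B1: | IN={a@B0} | OUT={a@B0, f@B1}
  B2: | IN={a@B0, f@B1} | OUT={a@B0, f@B1}
  B3: | IN={a@B0, f@B1} | OUT={a@B0, f@B1}
  B4: | IN={a@B0, f@B1} | OUT={a@B0, f@B1}
  B5: | IN={a@B0, f@B1} | OUT={a@B0, b@B5, f@B1}
  B6: | IN={a@B0, b@B5, f@B1} | OUT={a@B0, b@B5, f@B6}
  B7: | IN={a@B0, b@B5, f@B6} | OUT={a@B0, b@B5, f@B6}

Merge at B5: IN[B5] = OUT[B4] = {a@B0, f@B1}
Applying B5's transfer function to that IN value gives OUT[B5] (row B5 above).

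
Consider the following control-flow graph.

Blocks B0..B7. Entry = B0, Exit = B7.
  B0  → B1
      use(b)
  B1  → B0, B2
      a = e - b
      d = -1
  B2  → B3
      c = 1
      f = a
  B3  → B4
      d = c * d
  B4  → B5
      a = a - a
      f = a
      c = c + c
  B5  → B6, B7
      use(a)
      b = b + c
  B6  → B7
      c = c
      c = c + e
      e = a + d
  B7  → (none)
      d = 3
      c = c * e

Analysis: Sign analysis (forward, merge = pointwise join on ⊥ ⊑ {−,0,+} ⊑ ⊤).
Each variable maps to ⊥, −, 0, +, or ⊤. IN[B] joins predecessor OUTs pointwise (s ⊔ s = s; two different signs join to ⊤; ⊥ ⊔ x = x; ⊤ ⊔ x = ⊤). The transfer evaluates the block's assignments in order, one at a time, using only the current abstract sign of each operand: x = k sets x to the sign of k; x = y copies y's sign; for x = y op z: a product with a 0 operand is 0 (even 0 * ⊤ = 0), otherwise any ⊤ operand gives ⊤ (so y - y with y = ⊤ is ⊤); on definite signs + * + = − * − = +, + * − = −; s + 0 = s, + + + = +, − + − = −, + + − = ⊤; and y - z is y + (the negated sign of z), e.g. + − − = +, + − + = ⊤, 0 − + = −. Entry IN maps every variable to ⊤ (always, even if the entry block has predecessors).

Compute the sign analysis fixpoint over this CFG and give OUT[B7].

Fixpoint table:
  B0:   IN=(all ⊤)   OUT=(all ⊤)
  B1:   IN=(all ⊤)   OUT={d:-; rest ⊤}
  B2:   IN={d:-; rest ⊤}   OUT={c:+, d:-; rest ⊤}
  B3:   IN={c:+, d:-; rest ⊤}   OUT={c:+, d:-; rest ⊤}
  B4:   IN={c:+, d:-; rest ⊤}   OUT={c:+, d:-; rest ⊤}
  B5:   IN={c:+, d:-; rest ⊤}   OUT={c:+, d:-; rest ⊤}
  B6:   IN={c:+, d:-; rest ⊤}   OUT={d:-; rest ⊤}
  B7:   IN={d:-; rest ⊤}   OUT={d:+; rest ⊤}

Merge at B7: IN[B7] = OUT[B5] ⊔ OUT[B6] = {a: ⊤, b: ⊤, c: ⊤, d: -, e: ⊤, f: ⊤}
Applying B7's transfer function to that IN value gives OUT[B7] (row B7 above).

Answer: {a: ⊤, b: ⊤, c: ⊤, d: +, e: ⊤, f: ⊤}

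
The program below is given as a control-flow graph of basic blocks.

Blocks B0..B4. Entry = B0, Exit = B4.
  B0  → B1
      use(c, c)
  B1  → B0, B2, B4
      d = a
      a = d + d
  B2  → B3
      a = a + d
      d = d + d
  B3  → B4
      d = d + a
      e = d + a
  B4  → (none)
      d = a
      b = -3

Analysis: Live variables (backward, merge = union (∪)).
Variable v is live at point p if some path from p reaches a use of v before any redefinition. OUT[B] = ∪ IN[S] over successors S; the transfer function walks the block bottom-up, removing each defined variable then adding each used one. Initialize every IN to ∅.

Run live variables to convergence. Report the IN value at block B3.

Per-block solution:
  B0:   IN={a, c}   OUT={a, c}
  B1:   IN={a, c}   OUT={a, c, d}
  B2:   IN={a, d}   OUT={a, d}
  B3:   IN={a, d}   OUT={a}
  B4:   IN={a}   OUT={}

Merge at B3: OUT[B3] = IN[B4] = {a}
Applying B3's transfer function to that OUT value gives IN[B3] (row B3 above).

Answer: {a, d}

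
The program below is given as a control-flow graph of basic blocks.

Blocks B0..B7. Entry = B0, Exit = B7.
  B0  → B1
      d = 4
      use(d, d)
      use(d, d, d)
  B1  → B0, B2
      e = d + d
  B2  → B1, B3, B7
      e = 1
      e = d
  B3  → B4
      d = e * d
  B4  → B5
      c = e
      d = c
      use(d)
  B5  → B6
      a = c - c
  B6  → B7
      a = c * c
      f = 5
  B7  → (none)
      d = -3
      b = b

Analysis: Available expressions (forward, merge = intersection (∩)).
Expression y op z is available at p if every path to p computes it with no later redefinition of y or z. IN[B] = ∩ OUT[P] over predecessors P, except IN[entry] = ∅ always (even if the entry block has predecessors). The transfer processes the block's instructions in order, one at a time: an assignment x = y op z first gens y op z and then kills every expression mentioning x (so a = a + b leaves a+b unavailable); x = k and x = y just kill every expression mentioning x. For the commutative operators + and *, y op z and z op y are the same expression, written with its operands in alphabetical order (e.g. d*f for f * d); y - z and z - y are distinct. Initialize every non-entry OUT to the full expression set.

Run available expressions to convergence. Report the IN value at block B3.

Fixpoint table:
  B0:   IN={}   OUT={}
  B1:   IN={}   OUT={d+d}
  B2:   IN={d+d}   OUT={d+d}
  B3:   IN={d+d}   OUT={}
  B4:   IN={}   OUT={}
  B5:   IN={}   OUT={c-c}
  B6:   IN={c-c}   OUT={c*c, c-c}
  B7:   IN={}   OUT={}

Merge at B3: IN[B3] = OUT[B2] = {d+d}

Answer: {d+d}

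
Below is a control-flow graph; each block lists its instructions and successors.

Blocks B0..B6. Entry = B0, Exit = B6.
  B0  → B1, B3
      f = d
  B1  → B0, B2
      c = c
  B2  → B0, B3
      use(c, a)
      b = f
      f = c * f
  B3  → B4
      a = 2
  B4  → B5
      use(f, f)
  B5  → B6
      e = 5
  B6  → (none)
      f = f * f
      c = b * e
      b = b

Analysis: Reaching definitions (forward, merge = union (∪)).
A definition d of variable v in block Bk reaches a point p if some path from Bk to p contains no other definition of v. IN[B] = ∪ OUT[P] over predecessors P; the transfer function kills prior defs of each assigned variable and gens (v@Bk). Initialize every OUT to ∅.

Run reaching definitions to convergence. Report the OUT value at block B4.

Answer: {a@B3, b@B2, c@B1, f@B0, f@B2}

Trace:
Converged values:
  B0:   IN={b@B2, c@B1, f@B0, f@B2}   OUT={b@B2, c@B1, f@B0}
  B1:   IN={b@B2, c@B1, f@B0}   OUT={b@B2, c@B1, f@B0}
  B2:   IN={b@B2, c@B1, f@B0}   OUT={b@B2, c@B1, f@B2}
  B3:   IN={b@B2, c@B1, f@B0, f@B2}   OUT={a@B3, b@B2, c@B1, f@B0, f@B2}
  B4:   IN={a@B3, b@B2, c@B1, f@B0, f@B2}   OUT={a@B3, b@B2, c@B1, f@B0, f@B2}
  B5:   IN={a@B3, b@B2, c@B1, f@B0, f@B2}   OUT={a@B3, b@B2, c@B1, e@B5, f@B0, f@B2}
  B6:   IN={a@B3, b@B2, c@B1, e@B5, f@B0, f@B2}   OUT={a@B3, b@B6, c@B6, e@B5, f@B6}

Merge at B4: IN[B4] = OUT[B3] = {a@B3, b@B2, c@B1, f@B0, f@B2}
Applying B4's transfer function to that IN value gives OUT[B4] (row B4 above).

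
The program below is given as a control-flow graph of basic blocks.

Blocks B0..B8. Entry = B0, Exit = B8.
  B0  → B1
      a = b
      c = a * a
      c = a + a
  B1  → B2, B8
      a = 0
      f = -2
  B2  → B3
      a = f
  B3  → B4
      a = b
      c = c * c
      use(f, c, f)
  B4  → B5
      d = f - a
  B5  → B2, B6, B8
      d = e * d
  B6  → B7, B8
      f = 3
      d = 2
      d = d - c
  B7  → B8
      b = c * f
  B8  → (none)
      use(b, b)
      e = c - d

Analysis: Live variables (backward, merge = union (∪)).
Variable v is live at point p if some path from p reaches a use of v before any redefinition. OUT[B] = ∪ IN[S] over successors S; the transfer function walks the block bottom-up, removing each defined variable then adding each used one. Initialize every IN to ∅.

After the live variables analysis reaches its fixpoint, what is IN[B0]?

Per-block solution:
  B0:   IN={b, d, e}   OUT={b, c, d, e}
  B1:   IN={b, c, d, e}   OUT={b, c, d, e, f}
  B2:   IN={b, c, e, f}   OUT={b, c, e, f}
  B3:   IN={b, c, e, f}   OUT={a, b, c, e, f}
  B4:   IN={a, b, c, e, f}   OUT={b, c, d, e, f}
  B5:   IN={b, c, d, e, f}   OUT={b, c, d, e, f}
  B6:   IN={b, c}   OUT={b, c, d, f}
  B7:   IN={c, d, f}   OUT={b, c, d}
  B8:   IN={b, c, d}   OUT={}

Merge at B0: OUT[B0] = IN[B1] = {b, c, d, e}
Applying B0's transfer function to that OUT value gives IN[B0] (row B0 above).

Answer: {b, d, e}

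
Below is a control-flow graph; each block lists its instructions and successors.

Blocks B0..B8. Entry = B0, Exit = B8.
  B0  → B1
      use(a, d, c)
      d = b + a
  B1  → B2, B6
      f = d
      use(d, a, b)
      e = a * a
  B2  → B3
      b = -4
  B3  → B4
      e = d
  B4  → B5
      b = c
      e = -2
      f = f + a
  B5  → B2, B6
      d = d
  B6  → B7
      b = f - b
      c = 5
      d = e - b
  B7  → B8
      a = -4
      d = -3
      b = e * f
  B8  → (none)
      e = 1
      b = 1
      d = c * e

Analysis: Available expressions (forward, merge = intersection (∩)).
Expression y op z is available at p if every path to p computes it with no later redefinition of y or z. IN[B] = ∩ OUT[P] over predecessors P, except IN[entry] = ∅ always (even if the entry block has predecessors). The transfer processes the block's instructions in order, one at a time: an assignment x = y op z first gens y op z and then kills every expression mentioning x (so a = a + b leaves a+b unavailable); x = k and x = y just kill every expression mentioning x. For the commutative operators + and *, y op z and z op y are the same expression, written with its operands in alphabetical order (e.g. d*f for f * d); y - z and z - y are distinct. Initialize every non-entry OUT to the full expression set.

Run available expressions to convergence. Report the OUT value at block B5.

Answer: {a*a}

Trace:
Per-block solution:
  B0:  IN={}  OUT={a+b}
  B1:  IN={a+b}  OUT={a*a, a+b}
  B2:  IN={a*a}  OUT={a*a}
  B3:  IN={a*a}  OUT={a*a}
  B4:  IN={a*a}  OUT={a*a}
  B5:  IN={a*a}  OUT={a*a}
  B6:  IN={a*a}  OUT={a*a, e-b}
  B7:  IN={a*a, e-b}  OUT={e*f}
  B8:  IN={e*f}  OUT={c*e}

Merge at B5: IN[B5] = OUT[B4] = {a*a}
Applying B5's transfer function to that IN value gives OUT[B5] (row B5 above).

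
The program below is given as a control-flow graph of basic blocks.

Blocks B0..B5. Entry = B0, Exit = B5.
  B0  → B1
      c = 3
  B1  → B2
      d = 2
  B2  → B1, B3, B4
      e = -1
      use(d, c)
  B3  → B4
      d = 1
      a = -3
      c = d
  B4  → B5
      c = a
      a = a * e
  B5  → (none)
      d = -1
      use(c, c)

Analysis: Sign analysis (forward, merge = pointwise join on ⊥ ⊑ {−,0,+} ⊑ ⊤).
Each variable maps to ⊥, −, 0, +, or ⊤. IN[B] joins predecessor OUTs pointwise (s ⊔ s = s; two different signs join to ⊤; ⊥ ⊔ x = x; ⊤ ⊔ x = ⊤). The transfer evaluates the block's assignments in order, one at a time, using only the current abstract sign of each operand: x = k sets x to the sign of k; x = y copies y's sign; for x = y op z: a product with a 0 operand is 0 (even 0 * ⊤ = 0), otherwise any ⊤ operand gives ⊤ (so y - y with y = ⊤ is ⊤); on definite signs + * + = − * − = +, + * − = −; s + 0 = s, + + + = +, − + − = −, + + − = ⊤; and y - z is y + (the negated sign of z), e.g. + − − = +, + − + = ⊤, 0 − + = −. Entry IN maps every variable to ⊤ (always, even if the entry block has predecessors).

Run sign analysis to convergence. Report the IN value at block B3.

Per-block solution:
  B0:  IN=(all ⊤)  OUT={c:+; rest ⊤}
  B1:  IN={c:+; rest ⊤}  OUT={c:+, d:+; rest ⊤}
  B2:  IN={c:+, d:+; rest ⊤}  OUT={c:+, d:+, e:-; rest ⊤}
  B3:  IN={c:+, d:+, e:-; rest ⊤}  OUT={a:-, c:+, d:+, e:-; rest ⊤}
  B4:  IN={c:+, d:+, e:-; rest ⊤}  OUT={d:+, e:-; rest ⊤}
  B5:  IN={d:+, e:-; rest ⊤}  OUT={d:-, e:-; rest ⊤}

Merge at B3: IN[B3] = OUT[B2] = {a: ⊤, b: ⊤, c: +, d: +, e: -, f: ⊤}

Answer: {a: ⊤, b: ⊤, c: +, d: +, e: -, f: ⊤}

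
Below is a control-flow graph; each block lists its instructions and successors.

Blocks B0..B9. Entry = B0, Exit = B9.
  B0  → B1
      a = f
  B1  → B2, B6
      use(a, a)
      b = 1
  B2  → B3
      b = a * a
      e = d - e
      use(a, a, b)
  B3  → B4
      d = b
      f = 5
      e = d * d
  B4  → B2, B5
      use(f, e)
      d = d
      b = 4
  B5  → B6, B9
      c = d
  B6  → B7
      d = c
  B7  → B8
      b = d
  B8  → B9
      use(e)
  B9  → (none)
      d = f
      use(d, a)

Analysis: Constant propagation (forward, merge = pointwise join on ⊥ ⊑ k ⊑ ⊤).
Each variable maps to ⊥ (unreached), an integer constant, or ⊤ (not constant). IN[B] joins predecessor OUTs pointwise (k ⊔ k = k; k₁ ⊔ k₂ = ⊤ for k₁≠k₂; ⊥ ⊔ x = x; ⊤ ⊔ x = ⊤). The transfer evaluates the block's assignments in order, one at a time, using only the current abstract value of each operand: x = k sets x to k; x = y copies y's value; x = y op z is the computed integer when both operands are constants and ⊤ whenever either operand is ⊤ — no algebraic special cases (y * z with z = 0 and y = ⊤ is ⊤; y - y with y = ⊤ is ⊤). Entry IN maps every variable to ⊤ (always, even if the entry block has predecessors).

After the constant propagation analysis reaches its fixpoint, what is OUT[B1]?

Answer: {a: ⊤, b: 1, c: ⊤, d: ⊤, e: ⊤, f: ⊤}

Working:
Per-block solution:
  B0: | IN=(all ⊤) | OUT=(all ⊤)
  B1: | IN=(all ⊤) | OUT={b:1; rest ⊤}
  B2: | IN=(all ⊤) | OUT=(all ⊤)
  B3: | IN=(all ⊤) | OUT={f:5; rest ⊤}
  B4: | IN={f:5; rest ⊤} | OUT={b:4, f:5; rest ⊤}
  B5: | IN={b:4, f:5; rest ⊤} | OUT={b:4, f:5; rest ⊤}
  B6: | IN=(all ⊤) | OUT=(all ⊤)
  B7: | IN=(all ⊤) | OUT=(all ⊤)
  B8: | IN=(all ⊤) | OUT=(all ⊤)
  B9: | IN=(all ⊤) | OUT=(all ⊤)

Merge at B1: IN[B1] = OUT[B0] = {a: ⊤, b: ⊤, c: ⊤, d: ⊤, e: ⊤, f: ⊤}
Applying B1's transfer function to that IN value gives OUT[B1] (row B1 above).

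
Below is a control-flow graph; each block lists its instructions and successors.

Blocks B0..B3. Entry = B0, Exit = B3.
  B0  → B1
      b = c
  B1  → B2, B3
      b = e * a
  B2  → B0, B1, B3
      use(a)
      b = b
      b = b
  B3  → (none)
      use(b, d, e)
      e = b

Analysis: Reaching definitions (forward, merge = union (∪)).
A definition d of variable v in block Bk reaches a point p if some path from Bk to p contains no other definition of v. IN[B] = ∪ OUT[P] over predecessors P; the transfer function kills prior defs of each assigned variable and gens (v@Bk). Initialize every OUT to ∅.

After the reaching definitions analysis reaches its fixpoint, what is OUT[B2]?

Fixpoint table:
  B0: | IN={b@B2} | OUT={b@B0}
  B1: | IN={b@B0, b@B2} | OUT={b@B1}
  B2: | IN={b@B1} | OUT={b@B2}
  B3: | IN={b@B1, b@B2} | OUT={b@B1, b@B2, e@B3}

Merge at B2: IN[B2] = OUT[B1] = {b@B1}
Applying B2's transfer function to that IN value gives OUT[B2] (row B2 above).

Answer: {b@B2}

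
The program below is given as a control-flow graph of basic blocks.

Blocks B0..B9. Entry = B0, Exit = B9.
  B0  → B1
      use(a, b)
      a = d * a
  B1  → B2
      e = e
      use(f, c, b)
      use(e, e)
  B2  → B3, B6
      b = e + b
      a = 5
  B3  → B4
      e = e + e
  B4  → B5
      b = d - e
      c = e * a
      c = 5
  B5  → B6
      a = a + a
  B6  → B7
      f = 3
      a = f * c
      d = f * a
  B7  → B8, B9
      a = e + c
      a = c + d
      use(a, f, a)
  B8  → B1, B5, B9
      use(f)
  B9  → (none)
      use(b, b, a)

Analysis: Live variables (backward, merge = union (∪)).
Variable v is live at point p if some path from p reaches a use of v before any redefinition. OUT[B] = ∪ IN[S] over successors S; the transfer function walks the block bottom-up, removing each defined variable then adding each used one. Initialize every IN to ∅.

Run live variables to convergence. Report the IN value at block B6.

Fixpoint table:
  B0: | IN={a, b, c, d, e, f} | OUT={b, c, d, e, f}
  B1: | IN={b, c, d, e, f} | OUT={b, c, d, e}
  B2: | IN={b, c, d, e} | OUT={a, b, c, d, e}
  B3: | IN={a, d, e} | OUT={a, d, e}
  B4: | IN={a, d, e} | OUT={a, b, c, e}
  B5: | IN={a, b, c, e} | OUT={b, c, e}
  B6: | IN={b, c, e} | OUT={b, c, d, e, f}
  B7: | IN={b, c, d, e, f} | OUT={a, b, c, d, e, f}
  B8: | IN={a, b, c, d, e, f} | OUT={a, b, c, d, e, f}
  B9: | IN={a, b} | OUT={}

Merge at B6: OUT[B6] = IN[B7] = {b, c, d, e, f}
Applying B6's transfer function to that OUT value gives IN[B6] (row B6 above).

Answer: {b, c, e}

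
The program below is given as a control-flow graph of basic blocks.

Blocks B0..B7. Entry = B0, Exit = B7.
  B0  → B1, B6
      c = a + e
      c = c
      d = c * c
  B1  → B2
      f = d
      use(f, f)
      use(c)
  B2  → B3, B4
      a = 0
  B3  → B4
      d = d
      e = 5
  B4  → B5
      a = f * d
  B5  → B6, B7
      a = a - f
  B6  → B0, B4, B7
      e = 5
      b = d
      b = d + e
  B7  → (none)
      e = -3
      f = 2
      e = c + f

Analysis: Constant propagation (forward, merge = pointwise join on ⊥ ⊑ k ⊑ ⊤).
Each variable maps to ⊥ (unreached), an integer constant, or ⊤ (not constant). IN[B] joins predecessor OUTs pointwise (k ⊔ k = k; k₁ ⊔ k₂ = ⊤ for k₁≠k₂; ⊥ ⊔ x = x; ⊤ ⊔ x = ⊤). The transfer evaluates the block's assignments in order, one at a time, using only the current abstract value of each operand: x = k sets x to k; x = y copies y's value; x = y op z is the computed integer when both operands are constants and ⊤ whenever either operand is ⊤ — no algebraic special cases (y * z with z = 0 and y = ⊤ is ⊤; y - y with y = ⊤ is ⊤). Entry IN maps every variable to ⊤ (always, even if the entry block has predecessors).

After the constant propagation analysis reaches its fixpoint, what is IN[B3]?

Per-block solution:
  B0:  IN=(all ⊤)  OUT=(all ⊤)
  B1:  IN=(all ⊤)  OUT=(all ⊤)
  B2:  IN=(all ⊤)  OUT={a:0; rest ⊤}
  B3:  IN={a:0; rest ⊤}  OUT={a:0, e:5; rest ⊤}
  B4:  IN=(all ⊤)  OUT=(all ⊤)
  B5:  IN=(all ⊤)  OUT=(all ⊤)
  B6:  IN=(all ⊤)  OUT={e:5; rest ⊤}
  B7:  IN=(all ⊤)  OUT={f:2; rest ⊤}

Merge at B3: IN[B3] = OUT[B2] = {a: 0, b: ⊤, c: ⊤, d: ⊤, e: ⊤, f: ⊤}

Answer: {a: 0, b: ⊤, c: ⊤, d: ⊤, e: ⊤, f: ⊤}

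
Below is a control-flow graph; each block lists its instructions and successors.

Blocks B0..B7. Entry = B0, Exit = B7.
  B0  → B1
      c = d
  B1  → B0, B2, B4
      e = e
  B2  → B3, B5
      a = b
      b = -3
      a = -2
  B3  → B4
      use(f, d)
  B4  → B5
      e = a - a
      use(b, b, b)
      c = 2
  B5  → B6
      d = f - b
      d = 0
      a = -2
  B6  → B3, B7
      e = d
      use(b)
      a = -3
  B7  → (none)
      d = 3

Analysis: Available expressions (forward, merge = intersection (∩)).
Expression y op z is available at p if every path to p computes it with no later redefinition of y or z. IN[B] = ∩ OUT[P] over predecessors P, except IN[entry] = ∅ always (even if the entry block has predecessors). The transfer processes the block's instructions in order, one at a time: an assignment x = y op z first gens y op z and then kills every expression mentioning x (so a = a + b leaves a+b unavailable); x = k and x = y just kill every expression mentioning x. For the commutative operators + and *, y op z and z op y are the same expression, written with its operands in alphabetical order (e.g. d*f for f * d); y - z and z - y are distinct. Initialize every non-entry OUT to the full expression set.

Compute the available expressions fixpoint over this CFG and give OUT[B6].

Answer: {f-b}

Trace:
Per-block solution:
  B0: | IN={} | OUT={}
  B1: | IN={} | OUT={}
  B2: | IN={} | OUT={}
  B3: | IN={} | OUT={}
  B4: | IN={} | OUT={a-a}
  B5: | IN={} | OUT={f-b}
  B6: | IN={f-b} | OUT={f-b}
  B7: | IN={f-b} | OUT={f-b}

Merge at B6: IN[B6] = OUT[B5] = {f-b}
Applying B6's transfer function to that IN value gives OUT[B6] (row B6 above).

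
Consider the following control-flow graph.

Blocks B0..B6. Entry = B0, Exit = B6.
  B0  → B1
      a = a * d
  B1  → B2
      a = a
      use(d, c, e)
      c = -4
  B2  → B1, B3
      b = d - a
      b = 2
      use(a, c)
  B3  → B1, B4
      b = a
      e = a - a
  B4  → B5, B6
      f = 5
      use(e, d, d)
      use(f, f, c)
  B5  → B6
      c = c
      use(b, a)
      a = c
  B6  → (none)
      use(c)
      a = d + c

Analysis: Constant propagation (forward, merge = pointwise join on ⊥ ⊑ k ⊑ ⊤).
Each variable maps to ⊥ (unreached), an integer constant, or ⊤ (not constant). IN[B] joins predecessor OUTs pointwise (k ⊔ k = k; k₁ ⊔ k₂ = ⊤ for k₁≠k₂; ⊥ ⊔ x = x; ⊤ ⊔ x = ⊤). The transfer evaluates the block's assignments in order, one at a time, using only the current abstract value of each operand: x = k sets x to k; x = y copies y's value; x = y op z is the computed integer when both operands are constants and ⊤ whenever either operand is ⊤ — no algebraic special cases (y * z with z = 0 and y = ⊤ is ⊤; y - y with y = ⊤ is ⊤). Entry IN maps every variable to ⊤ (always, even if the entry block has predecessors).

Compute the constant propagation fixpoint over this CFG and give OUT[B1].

Answer: {a: ⊤, b: ⊤, c: -4, d: ⊤, e: ⊤, f: ⊤}

Working:
Fixpoint table:
  B0: | IN=(all ⊤) | OUT=(all ⊤)
  B1: | IN=(all ⊤) | OUT={c:-4; rest ⊤}
  B2: | IN={c:-4; rest ⊤} | OUT={b:2, c:-4; rest ⊤}
  B3: | IN={b:2, c:-4; rest ⊤} | OUT={c:-4; rest ⊤}
  B4: | IN={c:-4; rest ⊤} | OUT={c:-4, f:5; rest ⊤}
  B5: | IN={c:-4, f:5; rest ⊤} | OUT={a:-4, c:-4, f:5; rest ⊤}
  B6: | IN={c:-4, f:5; rest ⊤} | OUT={c:-4, f:5; rest ⊤}

Merge at B1: IN[B1] = OUT[B0] ⊔ OUT[B2] ⊔ OUT[B3] = {a: ⊤, b: ⊤, c: ⊤, d: ⊤, e: ⊤, f: ⊤}
Applying B1's transfer function to that IN value gives OUT[B1] (row B1 above).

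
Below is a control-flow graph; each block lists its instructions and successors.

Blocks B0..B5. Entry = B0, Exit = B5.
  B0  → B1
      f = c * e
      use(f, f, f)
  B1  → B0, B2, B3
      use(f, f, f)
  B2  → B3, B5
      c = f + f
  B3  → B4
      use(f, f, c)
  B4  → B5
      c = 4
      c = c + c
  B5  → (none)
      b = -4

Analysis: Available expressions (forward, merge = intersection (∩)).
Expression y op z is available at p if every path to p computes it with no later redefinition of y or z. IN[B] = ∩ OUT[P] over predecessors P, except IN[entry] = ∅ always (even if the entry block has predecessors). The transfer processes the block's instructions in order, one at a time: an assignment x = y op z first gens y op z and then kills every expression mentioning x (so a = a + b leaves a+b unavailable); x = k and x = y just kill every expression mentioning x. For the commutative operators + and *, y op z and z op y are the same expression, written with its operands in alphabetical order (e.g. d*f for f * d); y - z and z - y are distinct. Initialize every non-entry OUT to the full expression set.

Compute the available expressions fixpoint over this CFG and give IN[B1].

Answer: {c*e}

Derivation:
Per-block solution:
  B0: | IN={} | OUT={c*e}
  B1: | IN={c*e} | OUT={c*e}
  B2: | IN={c*e} | OUT={f+f}
  B3: | IN={} | OUT={}
  B4: | IN={} | OUT={}
  B5: | IN={} | OUT={}

Merge at B1: IN[B1] = OUT[B0] = {c*e}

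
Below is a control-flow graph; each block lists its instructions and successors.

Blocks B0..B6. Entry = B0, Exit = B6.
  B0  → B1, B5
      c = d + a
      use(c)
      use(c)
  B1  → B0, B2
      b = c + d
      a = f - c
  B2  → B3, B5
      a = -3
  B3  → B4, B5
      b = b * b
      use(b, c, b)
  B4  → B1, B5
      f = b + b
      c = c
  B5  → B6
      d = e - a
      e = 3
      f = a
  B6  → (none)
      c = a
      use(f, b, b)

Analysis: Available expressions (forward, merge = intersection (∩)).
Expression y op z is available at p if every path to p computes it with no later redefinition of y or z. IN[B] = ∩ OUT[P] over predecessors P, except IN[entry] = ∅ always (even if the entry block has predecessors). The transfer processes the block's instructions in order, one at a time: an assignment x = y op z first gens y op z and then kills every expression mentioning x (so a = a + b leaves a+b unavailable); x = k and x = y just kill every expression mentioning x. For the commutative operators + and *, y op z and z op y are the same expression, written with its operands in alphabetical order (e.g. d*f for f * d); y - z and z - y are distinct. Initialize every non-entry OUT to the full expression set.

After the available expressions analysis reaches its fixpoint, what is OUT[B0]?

Answer: {a+d}

Trace:
Per-block solution:
  B0: | IN={} | OUT={a+d}
  B1: | IN={} | OUT={c+d, f-c}
  B2: | IN={c+d, f-c} | OUT={c+d, f-c}
  B3: | IN={c+d, f-c} | OUT={c+d, f-c}
  B4: | IN={c+d, f-c} | OUT={b+b}
  B5: | IN={} | OUT={}
  B6: | IN={} | OUT={}

Merge at B0 (entry node, so the boundary value {} is joined with the incoming edge(s)): IN[B0] = {} ∩ OUT[B1] = {}
Applying B0's transfer function to that IN value gives OUT[B0] (row B0 above).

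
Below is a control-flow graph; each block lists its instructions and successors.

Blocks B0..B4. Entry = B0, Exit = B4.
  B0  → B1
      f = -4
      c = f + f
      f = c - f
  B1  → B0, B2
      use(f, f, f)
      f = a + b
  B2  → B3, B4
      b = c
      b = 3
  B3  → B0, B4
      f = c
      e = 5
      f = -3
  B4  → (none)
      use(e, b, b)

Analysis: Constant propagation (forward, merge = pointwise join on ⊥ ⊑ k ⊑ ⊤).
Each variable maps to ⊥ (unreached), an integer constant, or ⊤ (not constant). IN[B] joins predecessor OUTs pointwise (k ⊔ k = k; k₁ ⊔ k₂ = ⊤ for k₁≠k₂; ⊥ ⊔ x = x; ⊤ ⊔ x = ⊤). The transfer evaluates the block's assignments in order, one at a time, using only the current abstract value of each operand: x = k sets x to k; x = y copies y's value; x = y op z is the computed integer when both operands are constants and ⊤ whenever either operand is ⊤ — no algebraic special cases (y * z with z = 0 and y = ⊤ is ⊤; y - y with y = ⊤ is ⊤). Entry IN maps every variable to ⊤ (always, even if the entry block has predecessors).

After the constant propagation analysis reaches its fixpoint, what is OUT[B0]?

Answer: {a: ⊤, b: ⊤, c: -8, d: ⊤, e: ⊤, f: -4}

Working:
Fixpoint table:
  B0:  IN=(all ⊤)  OUT={c:-8, f:-4; rest ⊤}
  B1:  IN={c:-8, f:-4; rest ⊤}  OUT={c:-8; rest ⊤}
  B2:  IN={c:-8; rest ⊤}  OUT={b:3, c:-8; rest ⊤}
  B3:  IN={b:3, c:-8; rest ⊤}  OUT={b:3, c:-8, e:5, f:-3; rest ⊤}
  B4:  IN={b:3, c:-8; rest ⊤}  OUT={b:3, c:-8; rest ⊤}

Merge at B0 (entry node, so the boundary value (all ⊤) is joined with the incoming edge(s)): IN[B0] = (all ⊤) ⊔ OUT[B1] ⊔ OUT[B3] = {a: ⊤, b: ⊤, c: ⊤, d: ⊤, e: ⊤, f: ⊤}
Applying B0's transfer function to that IN value gives OUT[B0] (row B0 above).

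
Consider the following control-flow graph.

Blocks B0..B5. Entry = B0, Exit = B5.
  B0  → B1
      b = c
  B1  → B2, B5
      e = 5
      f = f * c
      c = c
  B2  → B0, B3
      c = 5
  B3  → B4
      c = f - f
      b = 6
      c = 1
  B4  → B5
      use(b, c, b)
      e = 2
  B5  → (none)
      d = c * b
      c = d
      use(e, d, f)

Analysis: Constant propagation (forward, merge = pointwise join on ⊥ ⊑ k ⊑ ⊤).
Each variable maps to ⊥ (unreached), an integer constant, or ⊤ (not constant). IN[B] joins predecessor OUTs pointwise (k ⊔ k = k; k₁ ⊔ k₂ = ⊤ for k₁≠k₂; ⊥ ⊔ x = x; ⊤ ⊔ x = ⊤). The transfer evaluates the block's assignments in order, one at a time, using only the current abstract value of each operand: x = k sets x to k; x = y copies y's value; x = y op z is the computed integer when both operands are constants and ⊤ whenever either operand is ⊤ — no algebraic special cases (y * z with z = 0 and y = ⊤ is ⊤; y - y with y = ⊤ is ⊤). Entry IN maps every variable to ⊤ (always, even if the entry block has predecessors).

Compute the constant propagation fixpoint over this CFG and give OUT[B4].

Per-block solution:
  B0:   IN=(all ⊤)   OUT=(all ⊤)
  B1:   IN=(all ⊤)   OUT={e:5; rest ⊤}
  B2:   IN={e:5; rest ⊤}   OUT={c:5, e:5; rest ⊤}
  B3:   IN={c:5, e:5; rest ⊤}   OUT={b:6, c:1, e:5; rest ⊤}
  B4:   IN={b:6, c:1, e:5; rest ⊤}   OUT={b:6, c:1, e:2; rest ⊤}
  B5:   IN=(all ⊤)   OUT=(all ⊤)

Merge at B4: IN[B4] = OUT[B3] = {a: ⊤, b: 6, c: 1, d: ⊤, e: 5, f: ⊤}
Applying B4's transfer function to that IN value gives OUT[B4] (row B4 above).

Answer: {a: ⊤, b: 6, c: 1, d: ⊤, e: 2, f: ⊤}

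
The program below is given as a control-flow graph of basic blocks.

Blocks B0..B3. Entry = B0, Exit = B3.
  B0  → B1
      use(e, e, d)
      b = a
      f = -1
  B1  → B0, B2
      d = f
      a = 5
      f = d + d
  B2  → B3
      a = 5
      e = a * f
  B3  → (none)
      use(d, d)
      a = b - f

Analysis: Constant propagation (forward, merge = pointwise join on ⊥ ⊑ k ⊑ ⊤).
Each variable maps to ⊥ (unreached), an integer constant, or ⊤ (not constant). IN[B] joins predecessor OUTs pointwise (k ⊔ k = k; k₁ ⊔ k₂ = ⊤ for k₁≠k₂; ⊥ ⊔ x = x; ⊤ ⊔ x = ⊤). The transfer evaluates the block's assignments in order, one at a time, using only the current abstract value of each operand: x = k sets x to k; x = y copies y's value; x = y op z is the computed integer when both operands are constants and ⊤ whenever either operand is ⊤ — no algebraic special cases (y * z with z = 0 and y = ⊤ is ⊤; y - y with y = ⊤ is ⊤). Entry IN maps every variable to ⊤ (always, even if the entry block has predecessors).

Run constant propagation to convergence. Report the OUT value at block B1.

Answer: {a: 5, b: ⊤, c: ⊤, d: -1, e: ⊤, f: -2}

Trace:
Converged values:
  B0: | IN=(all ⊤) | OUT={f:-1; rest ⊤}
  B1: | IN={f:-1; rest ⊤} | OUT={a:5, d:-1, f:-2; rest ⊤}
  B2: | IN={a:5, d:-1, f:-2; rest ⊤} | OUT={a:5, d:-1, e:-10, f:-2; rest ⊤}
  B3: | IN={a:5, d:-1, e:-10, f:-2; rest ⊤} | OUT={d:-1, e:-10, f:-2; rest ⊤}

Merge at B1: IN[B1] = OUT[B0] = {a: ⊤, b: ⊤, c: ⊤, d: ⊤, e: ⊤, f: -1}
Applying B1's transfer function to that IN value gives OUT[B1] (row B1 above).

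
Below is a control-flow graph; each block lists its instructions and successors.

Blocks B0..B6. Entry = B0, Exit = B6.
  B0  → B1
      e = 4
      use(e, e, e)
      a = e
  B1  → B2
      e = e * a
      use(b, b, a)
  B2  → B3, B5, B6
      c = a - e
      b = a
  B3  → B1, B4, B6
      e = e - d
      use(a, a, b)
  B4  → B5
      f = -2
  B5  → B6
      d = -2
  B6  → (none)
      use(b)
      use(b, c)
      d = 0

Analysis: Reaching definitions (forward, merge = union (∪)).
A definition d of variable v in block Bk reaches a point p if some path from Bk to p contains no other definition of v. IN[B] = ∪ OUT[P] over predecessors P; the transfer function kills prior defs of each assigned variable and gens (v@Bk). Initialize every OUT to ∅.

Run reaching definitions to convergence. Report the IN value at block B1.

Answer: {a@B0, b@B2, c@B2, e@B0, e@B3}

Trace:
Per-block solution:
  B0: | IN={} | OUT={a@B0, e@B0}
  B1: | IN={a@B0, b@B2, c@B2, e@B0, e@B3} | OUT={a@B0, b@B2, c@B2, e@B1}
  B2: | IN={a@B0, b@B2, c@B2, e@B1} | OUT={a@B0, b@B2, c@B2, e@B1}
  B3: | IN={a@B0, b@B2, c@B2, e@B1} | OUT={a@B0, b@B2, c@B2, e@B3}
  B4: | IN={a@B0, b@B2, c@B2, e@B3} | OUT={a@B0, b@B2, c@B2, e@B3, f@B4}
  B5: | IN={a@B0, b@B2, c@B2, e@B1, e@B3, f@B4} | OUT={a@B0, b@B2, c@B2, d@B5, e@B1, e@B3, f@B4}
  B6: | IN={a@B0, b@B2, c@B2, d@B5, e@B1, e@B3, f@B4} | OUT={a@B0, b@B2, c@B2, d@B6, e@B1, e@B3, f@B4}

Merge at B1: IN[B1] = OUT[B0] ⊔ OUT[B3] = {a@B0, b@B2, c@B2, e@B0, e@B3}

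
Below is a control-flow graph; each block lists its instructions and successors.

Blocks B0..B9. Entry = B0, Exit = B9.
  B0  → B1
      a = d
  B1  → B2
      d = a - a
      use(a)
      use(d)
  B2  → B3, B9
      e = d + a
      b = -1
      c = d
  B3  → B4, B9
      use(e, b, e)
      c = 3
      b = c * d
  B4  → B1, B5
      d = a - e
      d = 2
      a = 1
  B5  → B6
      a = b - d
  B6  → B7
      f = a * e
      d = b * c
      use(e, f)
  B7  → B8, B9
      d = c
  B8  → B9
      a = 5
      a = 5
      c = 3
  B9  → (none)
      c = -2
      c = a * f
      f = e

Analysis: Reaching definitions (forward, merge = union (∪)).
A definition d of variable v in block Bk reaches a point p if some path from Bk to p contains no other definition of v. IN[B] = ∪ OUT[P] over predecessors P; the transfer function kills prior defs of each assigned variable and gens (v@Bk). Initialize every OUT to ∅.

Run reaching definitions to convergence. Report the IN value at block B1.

Fixpoint table:
  B0: | IN={} | OUT={a@B0}
  B1: | IN={a@B0, a@B4, b@B3, c@B3, d@B4, e@B2} | OUT={a@B0, a@B4, b@B3, c@B3, d@B1, e@B2}
  B2: | IN={a@B0, a@B4, b@B3, c@B3, d@B1, e@B2} | OUT={a@B0, a@B4, b@B2, c@B2, d@B1, e@B2}
  B3: | IN={a@B0, a@B4, b@B2, c@B2, d@B1, e@B2} | OUT={a@B0, a@B4, b@B3, c@B3, d@B1, e@B2}
  B4: | IN={a@B0, a@B4, b@B3, c@B3, d@B1, e@B2} | OUT={a@B4, b@B3, c@B3, d@B4, e@B2}
  B5: | IN={a@B4, b@B3, c@B3, d@B4, e@B2} | OUT={a@B5, b@B3, c@B3, d@B4, e@B2}
  B6: | IN={a@B5, b@B3, c@B3, d@B4, e@B2} | OUT={a@B5, b@B3, c@B3, d@B6, e@B2, f@B6}
  B7: | IN={a@B5, b@B3, c@B3, d@B6, e@B2, f@B6} | OUT={a@B5, b@B3, c@B3, d@B7, e@B2, f@B6}
  B8: | IN={a@B5, b@B3, c@B3, d@B7, e@B2, f@B6} | OUT={a@B8, b@B3, c@B8, d@B7, e@B2, f@B6}
  B9: | IN={a@B0, a@B4, a@B5, a@B8, b@B2, b@B3, c@B2, c@B3, c@B8, d@B1, d@B7, e@B2, f@B6} | OUT={a@B0, a@B4, a@B5, a@B8, b@B2, b@B3, c@B9, d@B1, d@B7, e@B2, f@B9}

Merge at B1: IN[B1] = OUT[B0] ⊔ OUT[B4] = {a@B0, a@B4, b@B3, c@B3, d@B4, e@B2}

Answer: {a@B0, a@B4, b@B3, c@B3, d@B4, e@B2}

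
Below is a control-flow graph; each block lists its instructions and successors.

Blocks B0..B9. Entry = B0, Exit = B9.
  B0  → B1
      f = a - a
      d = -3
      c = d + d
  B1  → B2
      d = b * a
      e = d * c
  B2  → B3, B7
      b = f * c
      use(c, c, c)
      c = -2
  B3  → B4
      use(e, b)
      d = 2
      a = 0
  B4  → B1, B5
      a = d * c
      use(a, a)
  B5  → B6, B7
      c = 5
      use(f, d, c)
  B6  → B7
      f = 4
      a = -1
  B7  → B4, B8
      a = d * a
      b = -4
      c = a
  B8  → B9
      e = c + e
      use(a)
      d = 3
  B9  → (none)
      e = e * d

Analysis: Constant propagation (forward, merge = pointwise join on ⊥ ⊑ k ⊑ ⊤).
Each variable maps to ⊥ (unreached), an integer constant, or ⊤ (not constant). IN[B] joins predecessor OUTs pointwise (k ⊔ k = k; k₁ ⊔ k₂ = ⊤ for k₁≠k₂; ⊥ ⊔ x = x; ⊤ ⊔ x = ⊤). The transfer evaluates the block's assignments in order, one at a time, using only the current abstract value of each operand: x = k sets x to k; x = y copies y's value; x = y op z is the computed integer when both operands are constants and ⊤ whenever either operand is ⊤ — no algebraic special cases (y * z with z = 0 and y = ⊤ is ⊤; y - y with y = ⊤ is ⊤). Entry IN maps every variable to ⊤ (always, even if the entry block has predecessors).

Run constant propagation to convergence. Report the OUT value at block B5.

Converged values:
  B0: | IN=(all ⊤) | OUT={c:-6, d:-3; rest ⊤}
  B1: | IN=(all ⊤) | OUT=(all ⊤)
  B2: | IN=(all ⊤) | OUT={c:-2; rest ⊤}
  B3: | IN={c:-2; rest ⊤} | OUT={a:0, c:-2, d:2; rest ⊤}
  B4: | IN=(all ⊤) | OUT=(all ⊤)
  B5: | IN=(all ⊤) | OUT={c:5; rest ⊤}
  B6: | IN={c:5; rest ⊤} | OUT={a:-1, c:5, f:4; rest ⊤}
  B7: | IN=(all ⊤) | OUT={b:-4; rest ⊤}
  B8: | IN={b:-4; rest ⊤} | OUT={b:-4, d:3; rest ⊤}
  B9: | IN={b:-4, d:3; rest ⊤} | OUT={b:-4, d:3; rest ⊤}

Merge at B5: IN[B5] = OUT[B4] = {a: ⊤, b: ⊤, c: ⊤, d: ⊤, e: ⊤, f: ⊤}
Applying B5's transfer function to that IN value gives OUT[B5] (row B5 above).

Answer: {a: ⊤, b: ⊤, c: 5, d: ⊤, e: ⊤, f: ⊤}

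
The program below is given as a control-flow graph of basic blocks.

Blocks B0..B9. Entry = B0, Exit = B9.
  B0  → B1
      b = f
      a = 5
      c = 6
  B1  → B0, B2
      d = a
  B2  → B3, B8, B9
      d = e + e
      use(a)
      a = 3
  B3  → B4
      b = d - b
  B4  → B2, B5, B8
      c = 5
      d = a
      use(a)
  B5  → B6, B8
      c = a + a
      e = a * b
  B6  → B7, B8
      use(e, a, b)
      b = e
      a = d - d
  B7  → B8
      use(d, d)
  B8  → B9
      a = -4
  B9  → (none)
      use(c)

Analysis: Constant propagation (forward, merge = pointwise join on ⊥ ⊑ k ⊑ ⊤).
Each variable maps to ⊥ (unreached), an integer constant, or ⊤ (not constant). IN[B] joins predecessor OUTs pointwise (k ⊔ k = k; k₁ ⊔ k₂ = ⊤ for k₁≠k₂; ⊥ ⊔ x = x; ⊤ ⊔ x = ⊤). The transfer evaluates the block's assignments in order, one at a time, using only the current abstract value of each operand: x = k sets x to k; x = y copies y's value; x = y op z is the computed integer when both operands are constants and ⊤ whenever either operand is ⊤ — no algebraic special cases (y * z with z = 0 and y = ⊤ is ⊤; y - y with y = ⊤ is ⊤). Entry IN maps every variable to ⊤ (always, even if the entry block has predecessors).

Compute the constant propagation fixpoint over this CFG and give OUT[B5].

Fixpoint table:
  B0:  IN=(all ⊤)  OUT={a:5, c:6; rest ⊤}
  B1:  IN={a:5, c:6; rest ⊤}  OUT={a:5, c:6, d:5; rest ⊤}
  B2:  IN=(all ⊤)  OUT={a:3; rest ⊤}
  B3:  IN={a:3; rest ⊤}  OUT={a:3; rest ⊤}
  B4:  IN={a:3; rest ⊤}  OUT={a:3, c:5, d:3; rest ⊤}
  B5:  IN={a:3, c:5, d:3; rest ⊤}  OUT={a:3, c:6, d:3; rest ⊤}
  B6:  IN={a:3, c:6, d:3; rest ⊤}  OUT={a:0, c:6, d:3; rest ⊤}
  B7:  IN={a:0, c:6, d:3; rest ⊤}  OUT={a:0, c:6, d:3; rest ⊤}
  B8:  IN=(all ⊤)  OUT={a:-4; rest ⊤}
  B9:  IN=(all ⊤)  OUT=(all ⊤)

Merge at B5: IN[B5] = OUT[B4] = {a: 3, b: ⊤, c: 5, d: 3, e: ⊤, f: ⊤}
Applying B5's transfer function to that IN value gives OUT[B5] (row B5 above).

Answer: {a: 3, b: ⊤, c: 6, d: 3, e: ⊤, f: ⊤}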